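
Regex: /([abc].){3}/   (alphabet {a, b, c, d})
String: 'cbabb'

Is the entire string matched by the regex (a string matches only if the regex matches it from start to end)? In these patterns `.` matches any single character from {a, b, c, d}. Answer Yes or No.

No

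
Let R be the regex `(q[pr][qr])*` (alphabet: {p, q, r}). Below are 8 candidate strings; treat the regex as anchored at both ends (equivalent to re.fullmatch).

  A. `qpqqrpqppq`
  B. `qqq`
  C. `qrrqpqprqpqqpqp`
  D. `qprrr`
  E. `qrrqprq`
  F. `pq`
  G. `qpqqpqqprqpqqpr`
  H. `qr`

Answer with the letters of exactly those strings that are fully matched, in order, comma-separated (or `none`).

A → no match
B → no match
C → no match
D → no match
E → no match
F → no match
G → match
H → no match

G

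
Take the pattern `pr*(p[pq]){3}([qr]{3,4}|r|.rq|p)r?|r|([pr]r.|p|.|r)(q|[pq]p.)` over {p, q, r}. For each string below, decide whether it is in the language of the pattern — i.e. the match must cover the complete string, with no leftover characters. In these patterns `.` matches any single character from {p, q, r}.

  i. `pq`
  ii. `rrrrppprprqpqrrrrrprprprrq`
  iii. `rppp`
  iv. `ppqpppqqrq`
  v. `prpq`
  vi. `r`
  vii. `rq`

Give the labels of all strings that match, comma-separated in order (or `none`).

i, iii, iv, v, vi, vii

i. `pq` → match
ii → no match
iii. `rppp` → match
iv. `ppqpppqqrq` → match
v. `prpq` → match
vi. `r` → match
vii. `rq` → match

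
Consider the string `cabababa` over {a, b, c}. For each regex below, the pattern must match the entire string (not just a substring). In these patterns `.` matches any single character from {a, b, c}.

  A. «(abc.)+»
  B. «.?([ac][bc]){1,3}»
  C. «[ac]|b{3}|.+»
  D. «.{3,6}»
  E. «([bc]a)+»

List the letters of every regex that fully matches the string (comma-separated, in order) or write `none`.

C, E

A → no match — must start with `abc`
B → no match
C → match
D → no match
E → match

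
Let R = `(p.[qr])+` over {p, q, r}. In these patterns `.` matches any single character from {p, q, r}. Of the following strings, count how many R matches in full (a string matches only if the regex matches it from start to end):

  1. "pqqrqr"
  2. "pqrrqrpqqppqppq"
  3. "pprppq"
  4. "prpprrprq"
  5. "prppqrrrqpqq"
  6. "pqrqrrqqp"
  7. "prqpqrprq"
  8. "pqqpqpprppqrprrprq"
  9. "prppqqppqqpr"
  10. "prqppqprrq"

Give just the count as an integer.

2

1. "pqqrqr" → no match
2 → no match
3. "pprppq" → match
4. "prpprrprq" → no match
5. "prppqrrrqpqq" → no match
6. "pqrqrrqqp" → no match
7. "prqpqrprq" → match
8 → no match
9. "prppqqppqqpr" → no match
10. "prqppqprrq" → no match
Total matched: 2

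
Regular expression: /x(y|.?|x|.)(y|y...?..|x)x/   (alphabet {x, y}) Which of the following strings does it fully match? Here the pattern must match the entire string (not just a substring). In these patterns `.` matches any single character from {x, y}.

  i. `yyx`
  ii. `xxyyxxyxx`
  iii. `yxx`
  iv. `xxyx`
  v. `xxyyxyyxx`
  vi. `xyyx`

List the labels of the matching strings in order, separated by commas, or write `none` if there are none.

ii, iv, v, vi

i → no match — must start with `x`
ii → match
iii → no match — must start with `x`
iv → match
v → match
vi → match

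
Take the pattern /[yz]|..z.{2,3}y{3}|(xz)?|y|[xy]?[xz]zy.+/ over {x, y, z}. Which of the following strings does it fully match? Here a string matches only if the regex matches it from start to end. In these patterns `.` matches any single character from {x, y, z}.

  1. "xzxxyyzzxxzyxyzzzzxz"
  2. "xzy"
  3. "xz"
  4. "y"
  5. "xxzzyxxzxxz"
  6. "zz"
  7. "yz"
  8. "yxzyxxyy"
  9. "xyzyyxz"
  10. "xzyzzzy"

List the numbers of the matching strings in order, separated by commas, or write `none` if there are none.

1 → no match
2 → no match
3 → match
4 → match
5 → no match
6 → no match
7 → no match
8 → match
9 → no match
10 → match

3, 4, 8, 10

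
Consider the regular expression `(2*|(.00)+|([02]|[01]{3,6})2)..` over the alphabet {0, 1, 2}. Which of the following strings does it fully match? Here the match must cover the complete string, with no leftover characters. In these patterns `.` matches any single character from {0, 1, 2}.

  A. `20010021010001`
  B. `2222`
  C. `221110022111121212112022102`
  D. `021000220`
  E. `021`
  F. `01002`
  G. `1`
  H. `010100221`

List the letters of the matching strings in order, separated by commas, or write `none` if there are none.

A → no match
B → match
C → no match
D → no match
E → no match
F → no match
G → no match
H → match

B, H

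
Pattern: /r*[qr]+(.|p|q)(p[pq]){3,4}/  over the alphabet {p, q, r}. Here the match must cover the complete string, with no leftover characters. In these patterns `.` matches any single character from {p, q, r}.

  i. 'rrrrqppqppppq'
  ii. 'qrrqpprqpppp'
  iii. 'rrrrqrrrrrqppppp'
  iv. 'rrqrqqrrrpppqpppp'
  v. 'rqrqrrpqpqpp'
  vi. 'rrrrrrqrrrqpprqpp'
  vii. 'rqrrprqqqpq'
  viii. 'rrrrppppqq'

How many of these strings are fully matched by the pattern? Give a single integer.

2

i → no match
ii → no match
iii → no match
iv → match
v → match
vi → no match
vii → no match
viii → no match
Total matched: 2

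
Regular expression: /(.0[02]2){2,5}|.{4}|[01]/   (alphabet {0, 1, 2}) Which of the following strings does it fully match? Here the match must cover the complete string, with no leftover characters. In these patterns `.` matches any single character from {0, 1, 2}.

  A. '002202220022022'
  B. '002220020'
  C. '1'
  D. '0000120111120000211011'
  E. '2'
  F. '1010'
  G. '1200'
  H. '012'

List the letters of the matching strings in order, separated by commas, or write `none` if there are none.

A → no match
B. '002220020' → no match
C. '1' → match
D → no match
E. '2' → no match
F. '1010' → match
G. '1200' → match
H. '012' → no match

C, F, G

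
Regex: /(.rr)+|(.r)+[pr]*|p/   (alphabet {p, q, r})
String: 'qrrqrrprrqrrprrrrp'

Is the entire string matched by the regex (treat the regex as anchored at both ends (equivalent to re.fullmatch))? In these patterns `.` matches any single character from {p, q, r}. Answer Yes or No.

No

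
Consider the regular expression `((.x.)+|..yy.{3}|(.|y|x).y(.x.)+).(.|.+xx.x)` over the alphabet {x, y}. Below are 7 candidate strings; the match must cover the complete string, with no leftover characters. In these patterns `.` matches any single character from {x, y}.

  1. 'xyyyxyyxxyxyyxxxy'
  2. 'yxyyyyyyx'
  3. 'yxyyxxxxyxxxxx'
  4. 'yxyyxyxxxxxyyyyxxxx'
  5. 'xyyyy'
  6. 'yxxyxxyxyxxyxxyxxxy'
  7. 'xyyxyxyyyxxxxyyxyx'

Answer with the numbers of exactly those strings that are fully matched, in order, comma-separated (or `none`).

1, 2, 3, 4

1 → match
2 → match
3 → match
4 → match
5 → no match
6 → no match
7 → no match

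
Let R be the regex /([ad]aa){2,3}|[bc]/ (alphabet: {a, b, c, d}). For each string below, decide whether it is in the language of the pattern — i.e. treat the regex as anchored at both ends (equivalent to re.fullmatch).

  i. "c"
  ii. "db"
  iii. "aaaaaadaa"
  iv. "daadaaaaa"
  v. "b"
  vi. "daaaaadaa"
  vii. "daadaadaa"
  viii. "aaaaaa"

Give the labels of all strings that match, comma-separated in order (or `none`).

i, iii, iv, v, vi, vii, viii

i → match
ii → no match
iii → match
iv → match
v → match
vi → match
vii → match
viii → match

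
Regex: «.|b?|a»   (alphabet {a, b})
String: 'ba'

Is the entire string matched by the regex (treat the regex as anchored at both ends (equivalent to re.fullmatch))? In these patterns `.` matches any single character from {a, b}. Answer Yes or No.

No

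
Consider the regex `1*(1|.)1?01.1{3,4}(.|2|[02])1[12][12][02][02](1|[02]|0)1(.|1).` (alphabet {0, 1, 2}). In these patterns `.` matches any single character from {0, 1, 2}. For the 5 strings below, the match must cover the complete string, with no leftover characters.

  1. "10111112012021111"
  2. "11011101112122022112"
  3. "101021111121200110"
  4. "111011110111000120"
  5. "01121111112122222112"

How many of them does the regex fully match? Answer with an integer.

1 → no match
2 → no match
3 → no match
4 → no match
5 → no match
Total matched: 0

0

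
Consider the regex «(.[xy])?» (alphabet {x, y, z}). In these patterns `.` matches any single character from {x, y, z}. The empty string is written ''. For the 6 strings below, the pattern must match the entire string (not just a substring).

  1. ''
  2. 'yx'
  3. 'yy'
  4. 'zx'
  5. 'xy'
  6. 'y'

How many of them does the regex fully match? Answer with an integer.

1. '' → match
2. 'yx' → match
3. 'yy' → match
4. 'zx' → match
5. 'xy' → match
6. 'y' → no match
Total matched: 5

5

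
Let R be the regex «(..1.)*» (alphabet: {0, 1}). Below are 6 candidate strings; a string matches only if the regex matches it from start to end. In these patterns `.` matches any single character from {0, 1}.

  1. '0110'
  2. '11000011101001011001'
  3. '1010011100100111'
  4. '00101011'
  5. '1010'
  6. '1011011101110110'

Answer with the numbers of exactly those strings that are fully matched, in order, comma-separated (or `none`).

1 → match
2 → no match
3 → match
4 → match
5 → match
6 → match

1, 3, 4, 5, 6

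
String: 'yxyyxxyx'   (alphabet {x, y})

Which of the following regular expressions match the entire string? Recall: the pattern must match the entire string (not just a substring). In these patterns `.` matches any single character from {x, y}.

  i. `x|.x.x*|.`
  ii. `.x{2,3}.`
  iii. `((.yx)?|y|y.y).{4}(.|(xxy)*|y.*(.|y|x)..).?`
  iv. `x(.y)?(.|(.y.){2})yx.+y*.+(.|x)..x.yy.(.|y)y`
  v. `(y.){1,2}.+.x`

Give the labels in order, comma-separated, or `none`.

i → no match
ii → no match
iii → match
iv → no match — must start with 'x'
v → match

iii, v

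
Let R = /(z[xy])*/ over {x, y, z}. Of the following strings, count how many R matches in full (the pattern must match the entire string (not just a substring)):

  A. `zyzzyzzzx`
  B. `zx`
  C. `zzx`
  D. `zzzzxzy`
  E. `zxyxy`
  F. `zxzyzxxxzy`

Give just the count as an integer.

1

A → no match
B → match
C → no match
D → no match
E → no match
F → no match
Total matched: 1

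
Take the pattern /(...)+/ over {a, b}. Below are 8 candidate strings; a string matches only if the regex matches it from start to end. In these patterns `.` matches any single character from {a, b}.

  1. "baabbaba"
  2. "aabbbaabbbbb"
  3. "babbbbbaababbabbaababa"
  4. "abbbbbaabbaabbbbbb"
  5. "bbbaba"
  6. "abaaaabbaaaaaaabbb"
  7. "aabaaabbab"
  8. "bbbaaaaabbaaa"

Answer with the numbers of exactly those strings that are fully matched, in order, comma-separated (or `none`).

2, 4, 5, 6

1 → no match
2 → match
3 → no match
4 → match
5 → match
6 → match
7 → no match
8 → no match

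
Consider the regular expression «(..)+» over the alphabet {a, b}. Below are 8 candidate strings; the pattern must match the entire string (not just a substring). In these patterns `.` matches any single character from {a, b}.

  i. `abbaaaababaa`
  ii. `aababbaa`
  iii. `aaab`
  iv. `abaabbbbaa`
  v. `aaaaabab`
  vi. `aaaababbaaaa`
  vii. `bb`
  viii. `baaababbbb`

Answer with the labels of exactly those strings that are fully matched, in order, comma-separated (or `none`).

i, ii, iii, iv, v, vi, vii, viii

i → match
ii → match
iii → match
iv → match
v → match
vi → match
vii → match
viii → match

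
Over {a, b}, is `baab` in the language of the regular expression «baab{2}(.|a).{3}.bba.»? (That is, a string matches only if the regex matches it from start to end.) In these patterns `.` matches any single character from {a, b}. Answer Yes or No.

No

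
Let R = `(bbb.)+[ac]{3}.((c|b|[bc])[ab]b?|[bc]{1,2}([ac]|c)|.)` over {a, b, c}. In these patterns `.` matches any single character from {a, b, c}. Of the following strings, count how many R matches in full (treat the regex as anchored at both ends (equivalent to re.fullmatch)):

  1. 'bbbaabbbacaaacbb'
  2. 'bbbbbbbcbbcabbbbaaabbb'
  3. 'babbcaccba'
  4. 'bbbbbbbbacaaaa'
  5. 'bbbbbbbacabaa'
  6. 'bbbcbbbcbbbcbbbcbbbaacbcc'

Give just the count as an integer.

1 → no match
2 → no match
3 → no match — must start with 'bbb'
4 → no match
5 → no match
6 → no match
Total matched: 0

0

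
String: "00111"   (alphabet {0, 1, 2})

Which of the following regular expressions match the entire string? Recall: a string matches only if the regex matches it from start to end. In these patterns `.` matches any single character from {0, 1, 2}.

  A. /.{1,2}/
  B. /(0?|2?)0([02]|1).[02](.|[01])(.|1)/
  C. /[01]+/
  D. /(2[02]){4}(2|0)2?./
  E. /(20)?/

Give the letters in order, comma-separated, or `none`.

C

A → no match
B → no match
C → match
D → no match — must start with "2"
E → no match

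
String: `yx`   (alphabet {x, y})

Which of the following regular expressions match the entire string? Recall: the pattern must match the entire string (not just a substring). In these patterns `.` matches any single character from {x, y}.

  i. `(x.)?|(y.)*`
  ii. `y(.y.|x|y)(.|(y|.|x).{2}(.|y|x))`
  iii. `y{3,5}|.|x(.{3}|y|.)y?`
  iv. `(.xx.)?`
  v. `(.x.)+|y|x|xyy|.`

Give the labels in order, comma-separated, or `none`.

i → match
ii → no match
iii → no match
iv → no match
v → no match

i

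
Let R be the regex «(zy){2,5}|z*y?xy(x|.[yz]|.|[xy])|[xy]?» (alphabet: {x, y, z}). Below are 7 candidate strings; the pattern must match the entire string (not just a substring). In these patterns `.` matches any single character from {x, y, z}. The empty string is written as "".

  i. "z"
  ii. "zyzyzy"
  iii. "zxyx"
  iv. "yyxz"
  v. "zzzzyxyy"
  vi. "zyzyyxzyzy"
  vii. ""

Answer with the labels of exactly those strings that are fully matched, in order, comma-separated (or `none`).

i → no match
ii → match
iii → match
iv → no match
v → match
vi → no match
vii → match

ii, iii, v, vii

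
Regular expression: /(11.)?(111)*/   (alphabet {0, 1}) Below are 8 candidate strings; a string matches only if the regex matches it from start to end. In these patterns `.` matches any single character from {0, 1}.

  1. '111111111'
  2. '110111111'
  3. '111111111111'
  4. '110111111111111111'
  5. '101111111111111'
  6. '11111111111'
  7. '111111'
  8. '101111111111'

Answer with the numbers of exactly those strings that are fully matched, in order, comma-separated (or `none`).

1, 2, 3, 4, 7

1 → match
2 → match
3 → match
4 → match
5 → no match
6 → no match
7 → match
8 → no match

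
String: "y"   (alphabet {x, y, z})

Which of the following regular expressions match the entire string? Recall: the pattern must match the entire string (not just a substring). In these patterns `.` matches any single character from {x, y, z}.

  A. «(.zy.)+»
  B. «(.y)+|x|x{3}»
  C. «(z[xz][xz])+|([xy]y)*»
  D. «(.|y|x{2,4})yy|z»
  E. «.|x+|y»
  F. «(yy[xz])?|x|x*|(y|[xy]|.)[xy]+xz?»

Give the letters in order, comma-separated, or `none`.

A → no match
B → no match
C → no match
D → no match
E → match
F → no match

E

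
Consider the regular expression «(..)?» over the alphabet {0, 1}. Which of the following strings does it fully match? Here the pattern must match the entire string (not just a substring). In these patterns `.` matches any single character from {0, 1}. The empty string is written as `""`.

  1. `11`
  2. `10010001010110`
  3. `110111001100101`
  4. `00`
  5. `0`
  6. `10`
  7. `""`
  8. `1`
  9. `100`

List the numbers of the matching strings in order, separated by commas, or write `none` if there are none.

1 → match
2 → no match
3 → no match
4 → match
5 → no match
6 → match
7 → match
8 → no match
9 → no match

1, 4, 6, 7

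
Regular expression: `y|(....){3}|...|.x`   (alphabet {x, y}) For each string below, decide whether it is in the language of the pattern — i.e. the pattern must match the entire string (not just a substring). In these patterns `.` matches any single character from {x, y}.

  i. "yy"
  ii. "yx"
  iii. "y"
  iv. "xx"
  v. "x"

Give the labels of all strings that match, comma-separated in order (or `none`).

i → no match
ii → match
iii → match
iv → match
v → no match

ii, iii, iv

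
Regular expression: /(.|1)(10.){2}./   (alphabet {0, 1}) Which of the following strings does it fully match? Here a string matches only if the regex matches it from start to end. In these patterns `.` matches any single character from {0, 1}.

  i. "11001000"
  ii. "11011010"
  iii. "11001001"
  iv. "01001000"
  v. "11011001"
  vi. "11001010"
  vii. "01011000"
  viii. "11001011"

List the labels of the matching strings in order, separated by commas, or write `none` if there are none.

i → match
ii → match
iii → match
iv → match
v → match
vi → match
vii → match
viii → match

i, ii, iii, iv, v, vi, vii, viii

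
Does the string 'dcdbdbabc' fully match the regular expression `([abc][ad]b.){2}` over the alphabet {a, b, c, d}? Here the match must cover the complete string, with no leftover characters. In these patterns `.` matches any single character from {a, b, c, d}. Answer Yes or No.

No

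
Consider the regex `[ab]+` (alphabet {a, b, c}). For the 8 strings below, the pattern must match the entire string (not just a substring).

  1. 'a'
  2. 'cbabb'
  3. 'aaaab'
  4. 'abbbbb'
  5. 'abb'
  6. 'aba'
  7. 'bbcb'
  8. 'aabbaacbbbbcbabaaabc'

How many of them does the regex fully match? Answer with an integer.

5

1 → match
2 → no match
3 → match
4 → match
5 → match
6 → match
7 → no match
8 → no match
Total matched: 5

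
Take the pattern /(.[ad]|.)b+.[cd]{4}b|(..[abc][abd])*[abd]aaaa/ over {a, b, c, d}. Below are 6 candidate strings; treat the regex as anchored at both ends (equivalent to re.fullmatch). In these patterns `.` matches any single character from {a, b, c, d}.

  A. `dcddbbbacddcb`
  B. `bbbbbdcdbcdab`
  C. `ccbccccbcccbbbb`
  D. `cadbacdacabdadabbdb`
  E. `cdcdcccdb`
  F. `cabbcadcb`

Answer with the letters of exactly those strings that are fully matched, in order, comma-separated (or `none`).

none

A → no match
B → no match
C → no match
D → no match
E. `cdcdcccdb` → no match
F. `cabbcadcb` → no match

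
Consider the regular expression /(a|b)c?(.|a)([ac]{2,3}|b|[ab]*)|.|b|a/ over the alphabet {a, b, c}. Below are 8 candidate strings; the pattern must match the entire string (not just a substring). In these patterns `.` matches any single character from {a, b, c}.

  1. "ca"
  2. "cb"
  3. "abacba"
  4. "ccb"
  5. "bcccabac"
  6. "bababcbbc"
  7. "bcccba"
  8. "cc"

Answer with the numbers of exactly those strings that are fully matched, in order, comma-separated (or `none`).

1 → no match
2 → no match
3 → no match
4 → no match
5 → no match
6 → no match
7 → no match
8 → no match

none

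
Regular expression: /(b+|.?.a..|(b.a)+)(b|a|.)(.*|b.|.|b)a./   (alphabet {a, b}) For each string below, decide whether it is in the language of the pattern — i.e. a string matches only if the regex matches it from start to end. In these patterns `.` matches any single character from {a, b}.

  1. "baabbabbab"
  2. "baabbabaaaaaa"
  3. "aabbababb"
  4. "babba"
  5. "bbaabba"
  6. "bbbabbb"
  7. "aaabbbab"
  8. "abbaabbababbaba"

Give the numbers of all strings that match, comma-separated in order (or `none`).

1 → match
2 → match
3 → no match
4 → no match
5 → no match
6 → no match
7 → match
8 → no match

1, 2, 7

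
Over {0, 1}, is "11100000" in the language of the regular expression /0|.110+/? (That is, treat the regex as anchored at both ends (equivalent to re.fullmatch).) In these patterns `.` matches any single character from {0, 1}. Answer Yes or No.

Yes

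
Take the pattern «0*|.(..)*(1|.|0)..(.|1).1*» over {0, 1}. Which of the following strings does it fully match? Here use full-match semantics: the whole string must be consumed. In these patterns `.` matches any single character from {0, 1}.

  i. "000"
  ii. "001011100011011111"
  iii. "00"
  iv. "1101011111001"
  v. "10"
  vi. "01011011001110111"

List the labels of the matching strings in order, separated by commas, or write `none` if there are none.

i → match
ii → match
iii → match
iv → match
v → no match
vi → match

i, ii, iii, iv, vi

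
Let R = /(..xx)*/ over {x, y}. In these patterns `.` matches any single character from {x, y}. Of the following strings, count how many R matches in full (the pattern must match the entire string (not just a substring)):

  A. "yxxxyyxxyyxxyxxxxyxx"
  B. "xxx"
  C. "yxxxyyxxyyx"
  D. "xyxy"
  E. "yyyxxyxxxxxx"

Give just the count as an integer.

A → match
B. "xxx" → no match
C. "yxxxyyxxyyx" → no match
D. "xyxy" → no match
E. "yyyxxyxxxxxx" → no match
Total matched: 1

1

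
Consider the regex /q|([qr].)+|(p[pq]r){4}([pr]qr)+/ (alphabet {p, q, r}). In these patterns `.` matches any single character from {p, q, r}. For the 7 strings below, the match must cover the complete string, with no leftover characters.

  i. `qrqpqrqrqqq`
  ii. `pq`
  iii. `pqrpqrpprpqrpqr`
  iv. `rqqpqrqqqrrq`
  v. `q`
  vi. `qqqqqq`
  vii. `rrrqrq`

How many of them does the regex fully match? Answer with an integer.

5

i → no match
ii → no match
iii → match
iv → match
v → match
vi → match
vii → match
Total matched: 5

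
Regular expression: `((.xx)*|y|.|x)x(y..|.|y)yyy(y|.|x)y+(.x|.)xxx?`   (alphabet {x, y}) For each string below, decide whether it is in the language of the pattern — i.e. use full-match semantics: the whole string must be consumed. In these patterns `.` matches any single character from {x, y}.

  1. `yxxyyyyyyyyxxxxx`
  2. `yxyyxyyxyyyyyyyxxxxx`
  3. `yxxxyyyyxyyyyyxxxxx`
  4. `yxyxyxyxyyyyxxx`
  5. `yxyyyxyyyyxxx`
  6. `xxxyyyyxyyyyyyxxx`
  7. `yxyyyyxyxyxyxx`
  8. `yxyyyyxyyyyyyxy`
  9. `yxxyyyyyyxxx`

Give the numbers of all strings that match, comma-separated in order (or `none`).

1 → match
2 → no match
3 → match
4 → no match
5 → no match
6 → no match
7 → no match
8 → no match
9 → match

1, 3, 9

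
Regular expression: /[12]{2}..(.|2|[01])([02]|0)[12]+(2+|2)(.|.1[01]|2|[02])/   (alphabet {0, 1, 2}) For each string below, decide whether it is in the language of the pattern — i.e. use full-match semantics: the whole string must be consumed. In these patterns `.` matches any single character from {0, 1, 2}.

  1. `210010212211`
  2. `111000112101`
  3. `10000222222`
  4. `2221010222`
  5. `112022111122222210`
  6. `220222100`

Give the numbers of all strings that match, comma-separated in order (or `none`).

1, 5

1. `210010212211` → match
2. `111000112101` → no match
3. `10000222222` → no match
4. `2221010222` → no match
5 → match
6. `220222100` → no match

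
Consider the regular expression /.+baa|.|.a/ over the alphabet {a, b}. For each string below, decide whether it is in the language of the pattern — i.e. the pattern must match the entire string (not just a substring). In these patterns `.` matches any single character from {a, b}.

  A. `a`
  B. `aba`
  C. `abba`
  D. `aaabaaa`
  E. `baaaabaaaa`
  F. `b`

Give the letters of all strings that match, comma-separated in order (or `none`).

A → match
B → no match
C → no match
D → no match
E → no match
F → match

A, F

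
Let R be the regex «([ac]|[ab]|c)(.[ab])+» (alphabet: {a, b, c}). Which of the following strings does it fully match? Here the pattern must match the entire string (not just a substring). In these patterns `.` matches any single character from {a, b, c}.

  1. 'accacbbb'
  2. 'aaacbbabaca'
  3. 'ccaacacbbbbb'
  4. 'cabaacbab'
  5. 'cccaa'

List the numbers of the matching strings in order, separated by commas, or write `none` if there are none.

1 → no match
2 → match
3 → no match
4 → match
5 → no match

2, 4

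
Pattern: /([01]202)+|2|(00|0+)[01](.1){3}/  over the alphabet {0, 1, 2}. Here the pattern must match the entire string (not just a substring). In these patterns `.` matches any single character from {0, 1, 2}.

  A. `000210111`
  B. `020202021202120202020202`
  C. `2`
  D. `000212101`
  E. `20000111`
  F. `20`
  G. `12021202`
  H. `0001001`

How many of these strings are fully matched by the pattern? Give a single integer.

5

A → match
B → match
C → match
D → match
E → no match
F → no match
G → match
H → no match
Total matched: 5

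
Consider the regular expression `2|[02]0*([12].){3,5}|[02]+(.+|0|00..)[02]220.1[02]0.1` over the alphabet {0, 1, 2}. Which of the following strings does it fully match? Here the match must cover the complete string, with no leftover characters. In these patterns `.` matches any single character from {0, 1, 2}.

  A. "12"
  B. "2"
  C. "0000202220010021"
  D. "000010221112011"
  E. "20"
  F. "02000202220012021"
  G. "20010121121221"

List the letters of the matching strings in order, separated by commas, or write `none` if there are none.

A → no match
B → match
C → match
D → no match
E → no match
F → match
G → no match

B, C, F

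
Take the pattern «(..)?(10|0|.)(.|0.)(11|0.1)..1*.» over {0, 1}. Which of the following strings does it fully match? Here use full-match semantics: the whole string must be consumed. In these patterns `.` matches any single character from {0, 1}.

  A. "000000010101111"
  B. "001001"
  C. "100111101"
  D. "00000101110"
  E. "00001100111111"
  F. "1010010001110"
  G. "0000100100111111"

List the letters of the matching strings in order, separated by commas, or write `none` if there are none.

A → no match
B → no match
C → match
D → match
E → match
F → no match
G → match

C, D, E, G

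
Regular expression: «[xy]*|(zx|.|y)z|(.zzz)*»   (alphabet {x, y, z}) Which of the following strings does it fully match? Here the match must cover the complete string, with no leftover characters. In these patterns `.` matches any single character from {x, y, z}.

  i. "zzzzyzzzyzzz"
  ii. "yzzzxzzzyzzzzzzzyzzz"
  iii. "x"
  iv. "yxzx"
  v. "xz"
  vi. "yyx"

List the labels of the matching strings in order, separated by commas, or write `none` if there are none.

i → match
ii → match
iii → match
iv → no match
v → match
vi → match

i, ii, iii, v, vi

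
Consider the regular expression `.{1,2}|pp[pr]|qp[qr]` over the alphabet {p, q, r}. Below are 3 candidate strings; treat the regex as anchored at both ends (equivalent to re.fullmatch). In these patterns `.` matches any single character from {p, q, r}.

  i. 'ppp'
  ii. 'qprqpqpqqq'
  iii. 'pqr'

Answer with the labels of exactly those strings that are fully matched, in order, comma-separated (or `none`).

i. 'ppp' → match
ii. 'qprqpqpqqq' → no match
iii. 'pqr' → no match

i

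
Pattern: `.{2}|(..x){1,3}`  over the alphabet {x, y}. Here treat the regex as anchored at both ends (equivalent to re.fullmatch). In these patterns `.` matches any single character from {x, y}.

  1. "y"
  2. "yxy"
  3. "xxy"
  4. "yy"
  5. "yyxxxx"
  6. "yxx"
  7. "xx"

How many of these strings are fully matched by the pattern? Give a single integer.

1 → no match
2 → no match
3 → no match
4 → match
5 → match
6 → match
7 → match
Total matched: 4

4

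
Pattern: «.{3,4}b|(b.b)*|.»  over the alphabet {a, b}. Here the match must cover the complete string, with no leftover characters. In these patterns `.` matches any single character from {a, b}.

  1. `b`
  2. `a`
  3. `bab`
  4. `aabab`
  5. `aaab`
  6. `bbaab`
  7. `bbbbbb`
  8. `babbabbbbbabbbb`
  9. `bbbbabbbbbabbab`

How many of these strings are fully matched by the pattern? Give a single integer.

9

1. `b` → match
2. `a` → match
3. `bab` → match
4. `aabab` → match
5. `aaab` → match
6. `bbaab` → match
7. `bbbbbb` → match
8 → match
9 → match
Total matched: 9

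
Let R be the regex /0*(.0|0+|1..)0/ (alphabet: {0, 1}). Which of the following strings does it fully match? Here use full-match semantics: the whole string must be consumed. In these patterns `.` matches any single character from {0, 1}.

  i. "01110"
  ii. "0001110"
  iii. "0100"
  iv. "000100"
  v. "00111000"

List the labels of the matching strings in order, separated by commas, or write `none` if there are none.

i → match
ii → match
iii → match
iv → match
v → no match

i, ii, iii, iv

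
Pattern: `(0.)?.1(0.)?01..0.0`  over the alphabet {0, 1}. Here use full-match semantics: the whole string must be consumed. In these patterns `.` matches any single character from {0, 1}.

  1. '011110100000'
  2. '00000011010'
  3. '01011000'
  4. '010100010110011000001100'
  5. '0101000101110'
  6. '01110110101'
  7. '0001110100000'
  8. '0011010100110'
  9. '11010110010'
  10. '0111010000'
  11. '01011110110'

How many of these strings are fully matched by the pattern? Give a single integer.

1 → no match
2 → no match
3 → no match
4 → no match
5 → no match
6 → no match — must end with '0'
7 → no match
8 → no match
9 → match
10 → no match
11 → no match
Total matched: 1

1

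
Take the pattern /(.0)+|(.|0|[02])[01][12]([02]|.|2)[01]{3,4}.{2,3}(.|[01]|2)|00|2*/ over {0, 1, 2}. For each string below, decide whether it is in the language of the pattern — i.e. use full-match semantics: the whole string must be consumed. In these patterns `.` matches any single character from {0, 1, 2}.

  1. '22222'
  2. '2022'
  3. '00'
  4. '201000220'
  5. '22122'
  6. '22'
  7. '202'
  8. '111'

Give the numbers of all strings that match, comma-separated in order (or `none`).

1, 3, 6

1 → match
2 → no match
3 → match
4 → no match
5 → no match
6 → match
7 → no match
8 → no match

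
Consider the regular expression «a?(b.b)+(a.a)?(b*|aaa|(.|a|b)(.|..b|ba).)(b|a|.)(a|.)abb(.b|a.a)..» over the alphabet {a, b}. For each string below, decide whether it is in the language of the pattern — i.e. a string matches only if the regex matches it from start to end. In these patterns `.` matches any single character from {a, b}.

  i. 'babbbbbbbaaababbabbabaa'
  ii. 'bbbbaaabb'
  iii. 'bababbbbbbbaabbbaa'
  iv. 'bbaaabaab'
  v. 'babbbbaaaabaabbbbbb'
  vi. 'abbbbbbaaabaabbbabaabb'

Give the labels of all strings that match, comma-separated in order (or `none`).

i → match
ii. 'bbbbaaabb' → no match
iii → no match
iv. 'bbaaabaab' → no match
v → no match
vi → no match

i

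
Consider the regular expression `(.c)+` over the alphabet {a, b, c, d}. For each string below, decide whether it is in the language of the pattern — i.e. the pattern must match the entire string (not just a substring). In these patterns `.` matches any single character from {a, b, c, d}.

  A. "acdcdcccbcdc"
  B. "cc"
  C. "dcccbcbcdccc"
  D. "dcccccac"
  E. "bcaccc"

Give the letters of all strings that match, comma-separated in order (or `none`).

A → match
B → match
C → match
D → match
E → match

A, B, C, D, E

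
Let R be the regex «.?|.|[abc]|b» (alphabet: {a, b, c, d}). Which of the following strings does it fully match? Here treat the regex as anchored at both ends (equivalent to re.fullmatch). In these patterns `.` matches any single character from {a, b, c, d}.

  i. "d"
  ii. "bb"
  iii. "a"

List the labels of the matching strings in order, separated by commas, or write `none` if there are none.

i → match
ii → no match
iii → match

i, iii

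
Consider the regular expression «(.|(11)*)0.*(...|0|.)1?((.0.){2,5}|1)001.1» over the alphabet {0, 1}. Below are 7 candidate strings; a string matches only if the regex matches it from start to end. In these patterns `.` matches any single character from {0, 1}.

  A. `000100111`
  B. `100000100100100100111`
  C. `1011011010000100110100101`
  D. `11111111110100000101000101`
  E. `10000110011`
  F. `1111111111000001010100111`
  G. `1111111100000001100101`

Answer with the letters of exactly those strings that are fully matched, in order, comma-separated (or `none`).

A → match
B → match
C → match
D → no match
E → no match
F → match
G → match

A, B, C, F, G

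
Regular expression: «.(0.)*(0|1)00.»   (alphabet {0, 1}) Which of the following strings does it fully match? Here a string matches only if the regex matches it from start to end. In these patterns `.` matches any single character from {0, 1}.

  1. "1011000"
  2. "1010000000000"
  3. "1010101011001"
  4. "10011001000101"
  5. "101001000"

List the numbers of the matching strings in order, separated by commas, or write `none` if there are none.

1, 2, 3, 5

1. "1011000" → match
2 → match
3 → match
4 → no match
5. "101001000" → match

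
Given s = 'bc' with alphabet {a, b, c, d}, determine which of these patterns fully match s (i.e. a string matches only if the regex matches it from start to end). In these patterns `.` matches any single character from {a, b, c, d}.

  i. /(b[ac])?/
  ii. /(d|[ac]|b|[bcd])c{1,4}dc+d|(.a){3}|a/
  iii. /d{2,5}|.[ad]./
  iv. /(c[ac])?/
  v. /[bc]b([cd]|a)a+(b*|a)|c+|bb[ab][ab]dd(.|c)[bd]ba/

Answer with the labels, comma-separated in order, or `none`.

i → match
ii → no match
iii → no match
iv → no match
v → no match

i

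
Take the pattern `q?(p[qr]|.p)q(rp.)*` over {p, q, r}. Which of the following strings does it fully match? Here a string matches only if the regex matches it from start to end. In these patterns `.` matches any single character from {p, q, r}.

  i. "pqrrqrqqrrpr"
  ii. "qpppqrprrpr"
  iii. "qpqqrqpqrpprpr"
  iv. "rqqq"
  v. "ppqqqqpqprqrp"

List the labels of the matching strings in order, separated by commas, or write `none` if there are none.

none

i → no match
ii → no match
iii → no match
iv → no match
v → no match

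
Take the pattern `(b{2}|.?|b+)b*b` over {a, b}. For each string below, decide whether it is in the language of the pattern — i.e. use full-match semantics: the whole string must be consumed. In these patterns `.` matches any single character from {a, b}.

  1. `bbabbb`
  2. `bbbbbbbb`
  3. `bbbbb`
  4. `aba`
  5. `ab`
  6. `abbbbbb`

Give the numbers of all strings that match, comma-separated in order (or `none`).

1 → no match
2 → match
3 → match
4 → no match — must end with `b`
5 → match
6 → match

2, 3, 5, 6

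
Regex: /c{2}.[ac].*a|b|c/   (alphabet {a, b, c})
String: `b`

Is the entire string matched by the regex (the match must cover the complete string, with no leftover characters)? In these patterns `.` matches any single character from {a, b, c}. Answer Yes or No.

Yes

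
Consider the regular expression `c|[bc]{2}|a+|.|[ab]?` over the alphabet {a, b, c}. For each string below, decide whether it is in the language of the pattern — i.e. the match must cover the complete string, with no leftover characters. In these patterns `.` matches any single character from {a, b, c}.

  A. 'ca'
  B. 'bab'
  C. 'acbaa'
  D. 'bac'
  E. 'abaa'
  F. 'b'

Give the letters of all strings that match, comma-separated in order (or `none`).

A → no match
B → no match
C → no match
D → no match
E → no match
F → match

F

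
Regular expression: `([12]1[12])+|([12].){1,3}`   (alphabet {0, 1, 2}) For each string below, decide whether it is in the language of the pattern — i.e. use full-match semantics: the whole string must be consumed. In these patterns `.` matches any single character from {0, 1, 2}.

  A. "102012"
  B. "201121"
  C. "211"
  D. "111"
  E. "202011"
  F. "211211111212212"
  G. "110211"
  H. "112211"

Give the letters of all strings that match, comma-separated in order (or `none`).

A, B, C, D, E, F, H

A → match
B → match
C → match
D → match
E → match
F → match
G → no match
H → match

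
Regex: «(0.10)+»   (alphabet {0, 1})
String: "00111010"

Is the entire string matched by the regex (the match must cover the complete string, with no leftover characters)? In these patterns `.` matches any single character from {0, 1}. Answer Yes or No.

No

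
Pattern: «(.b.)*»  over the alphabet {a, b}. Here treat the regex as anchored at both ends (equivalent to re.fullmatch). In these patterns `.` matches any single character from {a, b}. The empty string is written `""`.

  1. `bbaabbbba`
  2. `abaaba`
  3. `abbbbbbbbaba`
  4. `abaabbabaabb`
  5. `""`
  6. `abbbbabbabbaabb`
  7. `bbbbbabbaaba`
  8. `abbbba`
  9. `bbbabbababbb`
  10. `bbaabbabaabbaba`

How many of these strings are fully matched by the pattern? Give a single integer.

1. `bbaabbbba` → match
2. `abaaba` → match
3. `abbbbbbbbaba` → match
4. `abaabbabaabb` → match
5. `""` → match
6 → match
7. `bbbbbabbaaba` → match
8. `abbbba` → match
9. `bbbabbababbb` → match
10 → match
Total matched: 10

10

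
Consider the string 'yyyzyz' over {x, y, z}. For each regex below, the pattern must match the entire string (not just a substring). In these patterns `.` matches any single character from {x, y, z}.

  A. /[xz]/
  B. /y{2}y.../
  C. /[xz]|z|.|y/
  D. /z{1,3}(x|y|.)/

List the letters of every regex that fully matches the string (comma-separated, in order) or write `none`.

A → no match
B → match
C → no match
D → no match — must start with 'z'

B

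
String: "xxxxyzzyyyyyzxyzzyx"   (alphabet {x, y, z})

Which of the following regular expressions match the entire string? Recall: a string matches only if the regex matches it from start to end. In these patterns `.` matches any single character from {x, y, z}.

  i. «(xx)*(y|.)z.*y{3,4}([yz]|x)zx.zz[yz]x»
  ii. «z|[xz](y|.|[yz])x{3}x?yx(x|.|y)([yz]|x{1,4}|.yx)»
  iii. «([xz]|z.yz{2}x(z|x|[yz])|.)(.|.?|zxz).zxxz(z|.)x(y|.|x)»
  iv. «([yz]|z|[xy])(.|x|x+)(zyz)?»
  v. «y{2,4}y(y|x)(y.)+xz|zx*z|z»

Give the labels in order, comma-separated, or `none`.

i

i → match
ii → no match
iii → no match
iv → no match
v → no match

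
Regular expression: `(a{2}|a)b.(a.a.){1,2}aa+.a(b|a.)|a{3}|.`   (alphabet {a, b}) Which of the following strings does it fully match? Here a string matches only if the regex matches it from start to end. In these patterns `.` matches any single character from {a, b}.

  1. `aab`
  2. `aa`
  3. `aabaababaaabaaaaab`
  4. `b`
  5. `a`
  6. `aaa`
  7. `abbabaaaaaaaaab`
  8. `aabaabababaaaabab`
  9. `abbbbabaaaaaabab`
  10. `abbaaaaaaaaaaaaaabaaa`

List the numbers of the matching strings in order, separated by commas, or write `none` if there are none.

1 → no match
2 → no match
3 → match
4 → match
5 → match
6 → match
7 → match
8 → match
9 → no match
10 → match

3, 4, 5, 6, 7, 8, 10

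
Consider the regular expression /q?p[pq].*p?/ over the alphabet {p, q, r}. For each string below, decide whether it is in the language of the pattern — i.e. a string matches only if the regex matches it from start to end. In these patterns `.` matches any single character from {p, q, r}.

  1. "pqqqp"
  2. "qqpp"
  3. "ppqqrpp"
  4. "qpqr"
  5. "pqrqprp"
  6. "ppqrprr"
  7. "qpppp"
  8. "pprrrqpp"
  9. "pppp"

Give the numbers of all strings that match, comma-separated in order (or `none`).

1. "pqqqp" → match
2. "qqpp" → no match
3. "ppqqrpp" → match
4. "qpqr" → match
5. "pqrqprp" → match
6. "ppqrprr" → match
7. "qpppp" → match
8. "pprrrqpp" → match
9. "pppp" → match

1, 3, 4, 5, 6, 7, 8, 9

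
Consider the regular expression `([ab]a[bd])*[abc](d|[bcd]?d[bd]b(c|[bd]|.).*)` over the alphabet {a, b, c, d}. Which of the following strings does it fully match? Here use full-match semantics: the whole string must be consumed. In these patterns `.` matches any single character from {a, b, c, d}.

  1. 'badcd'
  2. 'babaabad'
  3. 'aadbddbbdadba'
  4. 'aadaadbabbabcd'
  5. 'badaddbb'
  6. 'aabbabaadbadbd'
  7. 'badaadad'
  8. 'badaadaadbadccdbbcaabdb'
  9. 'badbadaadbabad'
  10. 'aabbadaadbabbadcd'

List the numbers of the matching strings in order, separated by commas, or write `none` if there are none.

1, 2, 3, 4, 5, 6, 7, 8, 9, 10

1 → match
2 → match
3 → match
4 → match
5 → match
6 → match
7 → match
8 → match
9 → match
10 → match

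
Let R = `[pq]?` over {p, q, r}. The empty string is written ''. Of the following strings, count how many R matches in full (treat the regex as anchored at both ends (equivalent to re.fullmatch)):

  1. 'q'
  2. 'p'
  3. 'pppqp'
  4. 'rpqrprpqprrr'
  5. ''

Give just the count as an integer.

3

1 → match
2 → match
3 → no match
4 → no match
5 → match
Total matched: 3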